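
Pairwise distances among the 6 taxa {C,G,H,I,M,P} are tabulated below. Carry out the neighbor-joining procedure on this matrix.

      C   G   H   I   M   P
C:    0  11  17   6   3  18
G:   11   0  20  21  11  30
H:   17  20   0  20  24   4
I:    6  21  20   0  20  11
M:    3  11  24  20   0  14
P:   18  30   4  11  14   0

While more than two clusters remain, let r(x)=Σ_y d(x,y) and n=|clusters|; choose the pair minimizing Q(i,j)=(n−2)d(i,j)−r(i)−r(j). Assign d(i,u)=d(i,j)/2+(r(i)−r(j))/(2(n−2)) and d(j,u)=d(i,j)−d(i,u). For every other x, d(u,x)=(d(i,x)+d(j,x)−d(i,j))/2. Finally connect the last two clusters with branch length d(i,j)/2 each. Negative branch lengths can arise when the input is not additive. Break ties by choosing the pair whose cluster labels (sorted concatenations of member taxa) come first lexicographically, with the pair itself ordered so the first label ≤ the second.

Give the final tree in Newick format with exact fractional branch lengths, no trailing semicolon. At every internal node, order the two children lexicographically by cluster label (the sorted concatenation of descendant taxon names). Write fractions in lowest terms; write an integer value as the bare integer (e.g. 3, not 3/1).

(((C:-5/4,((H:3,P:1):49/6,I:16/3):21/4):11/4,G:67/8):21/16,M:21/16)

1. join H+P (d=4, Q=-146) ⇒ HP; edges |H|=3, |P|=1
  updated: d(C,HP)=31/2, d(G,HP)=23, d(HP,I)=27/2, d(HP,M)=17
2. join HP+I (d=27/2, Q=-89) ⇒ HIP; edges |HP|=49/6, |I|=16/3
  updated: d(C,HIP)=4, d(G,HIP)=61/4, d(HIP,M)=47/4
3. join C+HIP (d=4, Q=-41) ⇒ CHIP; edges |C|=-5/4, |HIP|=21/4
  updated: d(CHIP,G)=89/8, d(CHIP,M)=43/8
4. join CHIP+G (d=89/8, Q=-55/2) ⇒ CGHIP; edges |CHIP|=11/4, |G|=67/8
  updated: d(CGHIP,M)=21/8
5. join CGHIP+M (d=21/8) ⇒ CGHIMP; edges |CGHIP|=21/16, |M|=21/16
final tree: (((C:-5/4,((H:3,P:1):49/6,I:16/3):21/4):11/4,G:67/8):21/16,M:21/16)
total length: 141/4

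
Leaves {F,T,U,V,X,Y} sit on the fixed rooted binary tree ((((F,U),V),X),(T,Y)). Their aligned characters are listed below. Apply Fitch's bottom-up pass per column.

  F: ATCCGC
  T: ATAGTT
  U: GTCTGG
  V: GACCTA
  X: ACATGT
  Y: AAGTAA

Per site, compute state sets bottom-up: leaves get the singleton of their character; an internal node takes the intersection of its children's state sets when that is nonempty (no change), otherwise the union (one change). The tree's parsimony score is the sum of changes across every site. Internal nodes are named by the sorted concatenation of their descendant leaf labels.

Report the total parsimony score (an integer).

FU@0: {A} ∪ {G} = {A,G} (union, +1)
FUV@0: {A,G} ∩ {G} = {G} (intersection, +0)
FUVX@0: {G} ∪ {A} = {A,G} (union, +1)
TY@0: {A} ∩ {A} = {A} (intersection, +0)
FTUVXY@0: {A,G} ∩ {A} = {A} (intersection, +0)
FU@1: {T} ∩ {T} = {T} (intersection, +0)
FUV@1: {T} ∪ {A} = {A,T} (union, +1)
FUVX@1: {A,T} ∪ {C} = {A,C,T} (union, +1)
TY@1: {T} ∪ {A} = {A,T} (union, +1)
FTUVXY@1: {A,C,T} ∩ {A,T} = {A,T} (intersection, +0)
FU@2: {C} ∩ {C} = {C} (intersection, +0)
FUV@2: {C} ∩ {C} = {C} (intersection, +0)
FUVX@2: {C} ∪ {A} = {A,C} (union, +1)
TY@2: {A} ∪ {G} = {A,G} (union, +1)
FTUVXY@2: {A,C} ∩ {A,G} = {A} (intersection, +0)
FU@3: {C} ∪ {T} = {C,T} (union, +1)
FUV@3: {C,T} ∩ {C} = {C} (intersection, +0)
FUVX@3: {C} ∪ {T} = {C,T} (union, +1)
TY@3: {G} ∪ {T} = {G,T} (union, +1)
FTUVXY@3: {C,T} ∩ {G,T} = {T} (intersection, +0)
FU@4: {G} ∩ {G} = {G} (intersection, +0)
FUV@4: {G} ∪ {T} = {G,T} (union, +1)
FUVX@4: {G,T} ∩ {G} = {G} (intersection, +0)
TY@4: {T} ∪ {A} = {A,T} (union, +1)
FTUVXY@4: {G} ∪ {A,T} = {A,G,T} (union, +1)
FU@5: {C} ∪ {G} = {C,G} (union, +1)
FUV@5: {C,G} ∪ {A} = {A,C,G} (union, +1)
FUVX@5: {A,C,G} ∪ {T} = {A,C,G,T} (union, +1)
TY@5: {T} ∪ {A} = {A,T} (union, +1)
FTUVXY@5: {A,C,G,T} ∩ {A,T} = {A,T} (intersection, +0)
per-site changes: [2, 3, 2, 3, 3, 4]; total = 17

17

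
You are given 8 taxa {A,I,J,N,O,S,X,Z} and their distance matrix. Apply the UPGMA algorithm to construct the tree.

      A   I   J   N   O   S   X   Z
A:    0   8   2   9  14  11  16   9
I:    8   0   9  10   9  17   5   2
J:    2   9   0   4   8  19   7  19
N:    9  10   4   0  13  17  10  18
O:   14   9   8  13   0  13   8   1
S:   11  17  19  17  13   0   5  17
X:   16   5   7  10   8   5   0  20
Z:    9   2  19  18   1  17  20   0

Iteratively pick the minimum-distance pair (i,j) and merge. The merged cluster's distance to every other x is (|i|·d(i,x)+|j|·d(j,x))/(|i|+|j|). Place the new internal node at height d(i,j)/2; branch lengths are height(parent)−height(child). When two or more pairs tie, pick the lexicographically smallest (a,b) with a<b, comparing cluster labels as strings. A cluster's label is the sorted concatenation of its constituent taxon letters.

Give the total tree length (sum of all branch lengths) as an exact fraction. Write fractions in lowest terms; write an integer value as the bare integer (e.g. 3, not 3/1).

225/7

iteration 1: select O,Z (d=1); attach at lengths (1/2, 1/2); label the merged cluster OZ
  updated: d(A,OZ)=23/2, d(I,OZ)=11/2, d(J,OZ)=27/2, d(N,OZ)=31/2, d(OZ,S)=15, d(OZ,X)=14
iteration 2: select A,J (d=2); attach at lengths (1, 1); label the merged cluster AJ
  updated: d(AJ,I)=17/2, d(AJ,N)=13/2, d(AJ,OZ)=25/2, d(AJ,S)=15, d(AJ,X)=23/2
iteration 3: select I,X (d=5); attach at lengths (5/2, 5/2); label the merged cluster IX
  updated: d(AJ,IX)=10, d(IX,N)=10, d(IX,OZ)=39/4, d(IX,S)=11
iteration 4: select AJ,N (d=13/2); attach at lengths (9/4, 13/4); label the merged cluster AJN
  updated: d(AJN,IX)=10, d(AJN,OZ)=27/2, d(AJN,S)=47/3
iteration 5: select IX,OZ (d=39/4); attach at lengths (19/8, 35/8); label the merged cluster IOXZ
  updated: d(AJN,IOXZ)=47/4, d(IOXZ,S)=13
iteration 6: select AJN,IOXZ (d=47/4); attach at lengths (21/8, 1); label the merged cluster AIJNOXZ
  updated: d(AIJNOXZ,S)=99/7
iteration 7: select AIJNOXZ,S (d=99/7); attach at lengths (67/56, 99/14); label the merged cluster AIJNOSXZ
final tree: ((((A:1,J:1):9/4,N:13/4):21/8,((I:5/2,X:5/2):19/8,(O:1/2,Z:1/2):35/8):1):67/56,S:99/14)
total length: 225/7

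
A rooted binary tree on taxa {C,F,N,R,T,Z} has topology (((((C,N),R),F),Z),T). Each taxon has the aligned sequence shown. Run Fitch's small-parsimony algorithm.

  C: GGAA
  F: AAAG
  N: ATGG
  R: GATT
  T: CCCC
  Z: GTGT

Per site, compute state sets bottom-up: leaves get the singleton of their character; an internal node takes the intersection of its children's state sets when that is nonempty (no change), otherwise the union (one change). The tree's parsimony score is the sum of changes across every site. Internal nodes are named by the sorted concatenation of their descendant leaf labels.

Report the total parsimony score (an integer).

15

[col 0] CN: children C:{G}, N:{A} ∪→ {A,G}; cost 1
[col 0] CNR: children CN:{A,G}, R:{G} ∩→ {G}; cost 0
[col 0] CFNR: children CNR:{G}, F:{A} ∪→ {A,G}; cost 1
[col 0] CFNRZ: children CFNR:{A,G}, Z:{G} ∩→ {G}; cost 0
[col 0] CFNRTZ: children CFNRZ:{G}, T:{C} ∪→ {C,G}; cost 1
[col 1] CN: children C:{G}, N:{T} ∪→ {G,T}; cost 1
[col 1] CNR: children CN:{G,T}, R:{A} ∪→ {A,G,T}; cost 1
[col 1] CFNR: children CNR:{A,G,T}, F:{A} ∩→ {A}; cost 0
[col 1] CFNRZ: children CFNR:{A}, Z:{T} ∪→ {A,T}; cost 1
[col 1] CFNRTZ: children CFNRZ:{A,T}, T:{C} ∪→ {A,C,T}; cost 1
[col 2] CN: children C:{A}, N:{G} ∪→ {A,G}; cost 1
[col 2] CNR: children CN:{A,G}, R:{T} ∪→ {A,G,T}; cost 1
[col 2] CFNR: children CNR:{A,G,T}, F:{A} ∩→ {A}; cost 0
[col 2] CFNRZ: children CFNR:{A}, Z:{G} ∪→ {A,G}; cost 1
[col 2] CFNRTZ: children CFNRZ:{A,G}, T:{C} ∪→ {A,C,G}; cost 1
[col 3] CN: children C:{A}, N:{G} ∪→ {A,G}; cost 1
[col 3] CNR: children CN:{A,G}, R:{T} ∪→ {A,G,T}; cost 1
[col 3] CFNR: children CNR:{A,G,T}, F:{G} ∩→ {G}; cost 0
[col 3] CFNRZ: children CFNR:{G}, Z:{T} ∪→ {G,T}; cost 1
[col 3] CFNRTZ: children CFNRZ:{G,T}, T:{C} ∪→ {C,G,T}; cost 1
per-site changes: [3, 4, 4, 4]; total = 15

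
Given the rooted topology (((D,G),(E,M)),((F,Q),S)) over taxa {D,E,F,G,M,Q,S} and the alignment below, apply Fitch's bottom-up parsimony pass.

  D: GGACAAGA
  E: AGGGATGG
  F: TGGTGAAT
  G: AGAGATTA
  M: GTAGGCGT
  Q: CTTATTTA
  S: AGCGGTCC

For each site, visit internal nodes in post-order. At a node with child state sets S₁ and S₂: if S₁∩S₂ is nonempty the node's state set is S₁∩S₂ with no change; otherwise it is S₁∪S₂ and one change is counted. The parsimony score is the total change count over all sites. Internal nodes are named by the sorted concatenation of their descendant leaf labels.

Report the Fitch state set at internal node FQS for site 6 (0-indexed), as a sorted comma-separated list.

A,C,T

site 0, node DG: D={G} ∪ G={A} → {A,G} (+1)
site 0, node EM: E={A} ∪ M={G} → {A,G} (+1)
site 0, node DEGM: DG={A,G} ∩ EM={A,G} → {A,G} (+0)
site 0, node FQ: F={T} ∪ Q={C} → {C,T} (+1)
site 0, node FQS: FQ={C,T} ∪ S={A} → {A,C,T} (+1)
site 0, node DEFGMQS: DEGM={A,G} ∩ FQS={A,C,T} → {A} (+0)
site 1, node DG: D={G} ∩ G={G} → {G} (+0)
site 1, node EM: E={G} ∪ M={T} → {G,T} (+1)
site 1, node DEGM: DG={G} ∩ EM={G,T} → {G} (+0)
site 1, node FQ: F={G} ∪ Q={T} → {G,T} (+1)
site 1, node FQS: FQ={G,T} ∩ S={G} → {G} (+0)
site 1, node DEFGMQS: DEGM={G} ∩ FQS={G} → {G} (+0)
site 2, node DG: D={A} ∩ G={A} → {A} (+0)
site 2, node EM: E={G} ∪ M={A} → {A,G} (+1)
site 2, node DEGM: DG={A} ∩ EM={A,G} → {A} (+0)
site 2, node FQ: F={G} ∪ Q={T} → {G,T} (+1)
site 2, node FQS: FQ={G,T} ∪ S={C} → {C,G,T} (+1)
site 2, node DEFGMQS: DEGM={A} ∪ FQS={C,G,T} → {A,C,G,T} (+1)
site 3, node DG: D={C} ∪ G={G} → {C,G} (+1)
site 3, node EM: E={G} ∩ M={G} → {G} (+0)
site 3, node DEGM: DG={C,G} ∩ EM={G} → {G} (+0)
site 3, node FQ: F={T} ∪ Q={A} → {A,T} (+1)
site 3, node FQS: FQ={A,T} ∪ S={G} → {A,G,T} (+1)
site 3, node DEFGMQS: DEGM={G} ∩ FQS={A,G,T} → {G} (+0)
site 4, node DG: D={A} ∩ G={A} → {A} (+0)
site 4, node EM: E={A} ∪ M={G} → {A,G} (+1)
site 4, node DEGM: DG={A} ∩ EM={A,G} → {A} (+0)
site 4, node FQ: F={G} ∪ Q={T} → {G,T} (+1)
site 4, node FQS: FQ={G,T} ∩ S={G} → {G} (+0)
site 4, node DEFGMQS: DEGM={A} ∪ FQS={G} → {A,G} (+1)
site 5, node DG: D={A} ∪ G={T} → {A,T} (+1)
site 5, node EM: E={T} ∪ M={C} → {C,T} (+1)
site 5, node DEGM: DG={A,T} ∩ EM={C,T} → {T} (+0)
site 5, node FQ: F={A} ∪ Q={T} → {A,T} (+1)
site 5, node FQS: FQ={A,T} ∩ S={T} → {T} (+0)
site 5, node DEFGMQS: DEGM={T} ∩ FQS={T} → {T} (+0)
site 6, node DG: D={G} ∪ G={T} → {G,T} (+1)
site 6, node EM: E={G} ∩ M={G} → {G} (+0)
site 6, node DEGM: DG={G,T} ∩ EM={G} → {G} (+0)
site 6, node FQ: F={A} ∪ Q={T} → {A,T} (+1)
site 6, node FQS: FQ={A,T} ∪ S={C} → {A,C,T} (+1)
site 6, node DEFGMQS: DEGM={G} ∪ FQS={A,C,T} → {A,C,G,T} (+1)
site 7, node DG: D={A} ∩ G={A} → {A} (+0)
site 7, node EM: E={G} ∪ M={T} → {G,T} (+1)
site 7, node DEGM: DG={A} ∪ EM={G,T} → {A,G,T} (+1)
site 7, node FQ: F={T} ∪ Q={A} → {A,T} (+1)
site 7, node FQS: FQ={A,T} ∪ S={C} → {A,C,T} (+1)
site 7, node DEFGMQS: DEGM={A,G,T} ∩ FQS={A,C,T} → {A,T} (+0)
per-site changes: [4, 2, 4, 3, 3, 3, 4, 4]; total = 27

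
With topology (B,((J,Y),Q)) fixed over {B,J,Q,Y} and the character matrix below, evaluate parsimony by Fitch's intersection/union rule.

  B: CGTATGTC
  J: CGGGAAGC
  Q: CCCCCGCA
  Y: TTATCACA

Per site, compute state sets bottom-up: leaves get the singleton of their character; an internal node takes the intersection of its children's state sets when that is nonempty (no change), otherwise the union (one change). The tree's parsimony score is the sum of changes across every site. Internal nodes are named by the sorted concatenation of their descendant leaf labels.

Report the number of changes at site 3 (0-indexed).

3

JY@0: {C} ∪ {T} = {C,T} (union, +1)
JQY@0: {C,T} ∩ {C} = {C} (intersection, +0)
BJQY@0: {C} ∩ {C} = {C} (intersection, +0)
JY@1: {G} ∪ {T} = {G,T} (union, +1)
JQY@1: {G,T} ∪ {C} = {C,G,T} (union, +1)
BJQY@1: {G} ∩ {C,G,T} = {G} (intersection, +0)
JY@2: {G} ∪ {A} = {A,G} (union, +1)
JQY@2: {A,G} ∪ {C} = {A,C,G} (union, +1)
BJQY@2: {T} ∪ {A,C,G} = {A,C,G,T} (union, +1)
JY@3: {G} ∪ {T} = {G,T} (union, +1)
JQY@3: {G,T} ∪ {C} = {C,G,T} (union, +1)
BJQY@3: {A} ∪ {C,G,T} = {A,C,G,T} (union, +1)
JY@4: {A} ∪ {C} = {A,C} (union, +1)
JQY@4: {A,C} ∩ {C} = {C} (intersection, +0)
BJQY@4: {T} ∪ {C} = {C,T} (union, +1)
JY@5: {A} ∩ {A} = {A} (intersection, +0)
JQY@5: {A} ∪ {G} = {A,G} (union, +1)
BJQY@5: {G} ∩ {A,G} = {G} (intersection, +0)
JY@6: {G} ∪ {C} = {C,G} (union, +1)
JQY@6: {C,G} ∩ {C} = {C} (intersection, +0)
BJQY@6: {T} ∪ {C} = {C,T} (union, +1)
JY@7: {C} ∪ {A} = {A,C} (union, +1)
JQY@7: {A,C} ∩ {A} = {A} (intersection, +0)
BJQY@7: {C} ∪ {A} = {A,C} (union, +1)
per-site changes: [1, 2, 3, 3, 2, 1, 2, 2]; total = 16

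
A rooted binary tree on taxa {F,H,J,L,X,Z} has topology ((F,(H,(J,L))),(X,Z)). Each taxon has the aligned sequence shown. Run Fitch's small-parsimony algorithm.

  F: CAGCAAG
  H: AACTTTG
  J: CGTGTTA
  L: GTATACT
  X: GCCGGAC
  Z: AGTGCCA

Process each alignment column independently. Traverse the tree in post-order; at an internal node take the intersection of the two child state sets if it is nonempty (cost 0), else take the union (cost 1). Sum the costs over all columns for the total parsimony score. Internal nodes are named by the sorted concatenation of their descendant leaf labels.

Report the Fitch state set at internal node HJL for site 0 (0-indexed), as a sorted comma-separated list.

A,C,G

site 0, node JL: J={C} ∪ L={G} → {C,G} (+1)
site 0, node HJL: H={A} ∪ JL={C,G} → {A,C,G} (+1)
site 0, node FHJL: F={C} ∩ HJL={A,C,G} → {C} (+0)
site 0, node XZ: X={G} ∪ Z={A} → {A,G} (+1)
site 0, node FHJLXZ: FHJL={C} ∪ XZ={A,G} → {A,C,G} (+1)
site 1, node JL: J={G} ∪ L={T} → {G,T} (+1)
site 1, node HJL: H={A} ∪ JL={G,T} → {A,G,T} (+1)
site 1, node FHJL: F={A} ∩ HJL={A,G,T} → {A} (+0)
site 1, node XZ: X={C} ∪ Z={G} → {C,G} (+1)
site 1, node FHJLXZ: FHJL={A} ∪ XZ={C,G} → {A,C,G} (+1)
site 2, node JL: J={T} ∪ L={A} → {A,T} (+1)
site 2, node HJL: H={C} ∪ JL={A,T} → {A,C,T} (+1)
site 2, node FHJL: F={G} ∪ HJL={A,C,T} → {A,C,G,T} (+1)
site 2, node XZ: X={C} ∪ Z={T} → {C,T} (+1)
site 2, node FHJLXZ: FHJL={A,C,G,T} ∩ XZ={C,T} → {C,T} (+0)
site 3, node JL: J={G} ∪ L={T} → {G,T} (+1)
site 3, node HJL: H={T} ∩ JL={G,T} → {T} (+0)
site 3, node FHJL: F={C} ∪ HJL={T} → {C,T} (+1)
site 3, node XZ: X={G} ∩ Z={G} → {G} (+0)
site 3, node FHJLXZ: FHJL={C,T} ∪ XZ={G} → {C,G,T} (+1)
site 4, node JL: J={T} ∪ L={A} → {A,T} (+1)
site 4, node HJL: H={T} ∩ JL={A,T} → {T} (+0)
site 4, node FHJL: F={A} ∪ HJL={T} → {A,T} (+1)
site 4, node XZ: X={G} ∪ Z={C} → {C,G} (+1)
site 4, node FHJLXZ: FHJL={A,T} ∪ XZ={C,G} → {A,C,G,T} (+1)
site 5, node JL: J={T} ∪ L={C} → {C,T} (+1)
site 5, node HJL: H={T} ∩ JL={C,T} → {T} (+0)
site 5, node FHJL: F={A} ∪ HJL={T} → {A,T} (+1)
site 5, node XZ: X={A} ∪ Z={C} → {A,C} (+1)
site 5, node FHJLXZ: FHJL={A,T} ∩ XZ={A,C} → {A} (+0)
site 6, node JL: J={A} ∪ L={T} → {A,T} (+1)
site 6, node HJL: H={G} ∪ JL={A,T} → {A,G,T} (+1)
site 6, node FHJL: F={G} ∩ HJL={A,G,T} → {G} (+0)
site 6, node XZ: X={C} ∪ Z={A} → {A,C} (+1)
site 6, node FHJLXZ: FHJL={G} ∪ XZ={A,C} → {A,C,G} (+1)
per-site changes: [4, 4, 4, 3, 4, 3, 4]; total = 26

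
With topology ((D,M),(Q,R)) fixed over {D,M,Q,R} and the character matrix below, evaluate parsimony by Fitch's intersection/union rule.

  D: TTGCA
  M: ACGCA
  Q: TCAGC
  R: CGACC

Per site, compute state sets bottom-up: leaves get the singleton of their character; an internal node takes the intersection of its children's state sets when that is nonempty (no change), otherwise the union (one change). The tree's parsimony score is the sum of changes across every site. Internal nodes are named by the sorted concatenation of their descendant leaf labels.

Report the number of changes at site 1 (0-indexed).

2

site 0, node DM: D={T} ∪ M={A} → {A,T} (+1)
site 0, node QR: Q={T} ∪ R={C} → {C,T} (+1)
site 0, node DMQR: DM={A,T} ∩ QR={C,T} → {T} (+0)
site 1, node DM: D={T} ∪ M={C} → {C,T} (+1)
site 1, node QR: Q={C} ∪ R={G} → {C,G} (+1)
site 1, node DMQR: DM={C,T} ∩ QR={C,G} → {C} (+0)
site 2, node DM: D={G} ∩ M={G} → {G} (+0)
site 2, node QR: Q={A} ∩ R={A} → {A} (+0)
site 2, node DMQR: DM={G} ∪ QR={A} → {A,G} (+1)
site 3, node DM: D={C} ∩ M={C} → {C} (+0)
site 3, node QR: Q={G} ∪ R={C} → {C,G} (+1)
site 3, node DMQR: DM={C} ∩ QR={C,G} → {C} (+0)
site 4, node DM: D={A} ∩ M={A} → {A} (+0)
site 4, node QR: Q={C} ∩ R={C} → {C} (+0)
site 4, node DMQR: DM={A} ∪ QR={C} → {A,C} (+1)
per-site changes: [2, 2, 1, 1, 1]; total = 7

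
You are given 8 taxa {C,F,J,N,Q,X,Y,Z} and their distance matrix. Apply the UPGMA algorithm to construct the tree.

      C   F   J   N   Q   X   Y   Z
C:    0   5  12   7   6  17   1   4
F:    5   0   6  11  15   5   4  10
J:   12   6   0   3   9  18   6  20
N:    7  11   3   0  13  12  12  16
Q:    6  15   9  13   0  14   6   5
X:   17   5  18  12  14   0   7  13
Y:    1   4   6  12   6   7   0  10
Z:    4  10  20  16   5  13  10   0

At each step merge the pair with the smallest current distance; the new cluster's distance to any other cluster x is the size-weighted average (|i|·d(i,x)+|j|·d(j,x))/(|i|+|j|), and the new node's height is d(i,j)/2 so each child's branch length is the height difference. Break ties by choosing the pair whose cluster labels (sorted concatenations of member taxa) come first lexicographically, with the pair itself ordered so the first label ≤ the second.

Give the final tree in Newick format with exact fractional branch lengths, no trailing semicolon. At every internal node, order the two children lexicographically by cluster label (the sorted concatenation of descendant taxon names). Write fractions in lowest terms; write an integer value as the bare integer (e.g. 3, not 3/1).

(((((C:1/2,Y:1/2):7/4,F:9/4):2,(Q:5/2,Z:5/2):7/4):27/20,(J:3/2,N:3/2):41/10):19/35,X:43/7)

iteration 1: select C,Y (d=1); attach at lengths (1/2, 1/2); label the merged cluster CY
  updated: d(CY,F)=9/2, d(CY,J)=9, d(CY,N)=19/2, d(CY,Q)=6, d(CY,X)=12, d(CY,Z)=7
iteration 2: select J,N (d=3); attach at lengths (3/2, 3/2); label the merged cluster JN
  updated: d(CY,JN)=37/4, d(F,JN)=17/2, d(JN,Q)=11, d(JN,X)=15, d(JN,Z)=18
iteration 3: select CY,F (d=9/2); attach at lengths (7/4, 9/4); label the merged cluster CFY
  updated: d(CFY,JN)=9, d(CFY,Q)=9, d(CFY,X)=29/3, d(CFY,Z)=8
iteration 4: select Q,Z (d=5); attach at lengths (5/2, 5/2); label the merged cluster QZ
  updated: d(CFY,QZ)=17/2, d(JN,QZ)=29/2, d(QZ,X)=27/2
iteration 5: select CFY,QZ (d=17/2); attach at lengths (2, 7/4); label the merged cluster CFQYZ
  updated: d(CFQYZ,JN)=56/5, d(CFQYZ,X)=56/5
iteration 6: select CFQYZ,JN (d=56/5); attach at lengths (27/20, 41/10); label the merged cluster CFJNQYZ
  updated: d(CFJNQYZ,X)=86/7
iteration 7: select CFJNQYZ,X (d=86/7); attach at lengths (19/35, 43/7); label the merged cluster CFJNQXYZ
final tree: (((((C:1/2,Y:1/2):7/4,F:9/4):2,(Q:5/2,Z:5/2):7/4):27/20,(J:3/2,N:3/2):41/10):19/35,X:43/7)
total length: 1011/35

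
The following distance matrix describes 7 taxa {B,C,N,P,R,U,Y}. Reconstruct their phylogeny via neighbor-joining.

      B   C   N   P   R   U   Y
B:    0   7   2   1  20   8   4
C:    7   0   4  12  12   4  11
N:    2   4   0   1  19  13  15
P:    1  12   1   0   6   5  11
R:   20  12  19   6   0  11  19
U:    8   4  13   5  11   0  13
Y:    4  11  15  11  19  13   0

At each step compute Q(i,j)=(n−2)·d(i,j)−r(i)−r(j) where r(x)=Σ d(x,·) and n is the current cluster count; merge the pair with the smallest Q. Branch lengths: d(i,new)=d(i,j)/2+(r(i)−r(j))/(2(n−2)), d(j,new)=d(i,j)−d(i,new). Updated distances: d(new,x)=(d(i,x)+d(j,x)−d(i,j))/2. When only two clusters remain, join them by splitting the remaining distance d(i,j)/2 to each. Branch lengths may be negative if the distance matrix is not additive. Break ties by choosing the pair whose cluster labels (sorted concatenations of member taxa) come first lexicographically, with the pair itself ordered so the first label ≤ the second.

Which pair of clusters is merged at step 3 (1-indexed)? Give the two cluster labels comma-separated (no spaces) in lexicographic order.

step 1: merge (B,Y) at d=4, Q=-95; branch lengths B→-11/10, Y→51/10; new cluster BY
  updated: d(BY,C)=7, d(BY,N)=13/2, d(BY,P)=4, d(BY,R)=35/2, d(BY,U)=17/2
step 2: merge (P,R) at d=6, Q=-139/2; branch lengths P→-27/16, R→123/16; new cluster PR
  updated: d(BY,PR)=31/4, d(C,PR)=9, d(N,PR)=7, d(PR,U)=5
step 3: merge (PR,U) at d=5, Q=-177/4; branch lengths PR→53/24, U→67/24; new cluster PRU
  updated: d(BY,PRU)=45/8, d(C,PRU)=4, d(N,PRU)=15/2
step 4: merge (BY,PRU) at d=45/8, Q=-25; branch lengths BY→53/16, PRU→37/16; new cluster BPRUY
  updated: d(BPRUY,C)=43/16, d(BPRUY,N)=67/16
step 5: merge (BPRUY,C) at d=43/16, Q=-87/8; branch lengths BPRUY→23/16, C→5/4; new cluster BCPRUY
  updated: d(BCPRUY,N)=11/4
step 6: merge (BCPRUY,N) at d=11/4; branch lengths BCPRUY→11/8, N→11/8; new cluster BCNPRUY
final tree: ((((B:-11/10,Y:51/10):53/16,((P:-27/16,R:123/16):53/24,U:67/24):37/16):23/16,C:5/4):11/8,N:11/8)
total length: 417/16

PR,U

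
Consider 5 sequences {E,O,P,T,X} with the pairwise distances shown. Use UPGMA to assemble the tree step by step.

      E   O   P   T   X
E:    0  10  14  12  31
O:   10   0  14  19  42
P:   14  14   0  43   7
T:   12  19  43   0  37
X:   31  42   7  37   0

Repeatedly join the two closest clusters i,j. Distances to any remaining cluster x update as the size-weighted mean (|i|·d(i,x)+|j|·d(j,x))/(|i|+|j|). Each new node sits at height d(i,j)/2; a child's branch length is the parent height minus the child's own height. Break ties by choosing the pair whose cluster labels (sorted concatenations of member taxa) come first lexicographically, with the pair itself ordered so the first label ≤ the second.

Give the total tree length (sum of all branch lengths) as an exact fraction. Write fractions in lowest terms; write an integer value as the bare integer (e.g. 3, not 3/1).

step 1: merge (P,X) at d=7; branch lengths P→7/2, X→7/2; new cluster PX
  updated: d(E,PX)=45/2, d(O,PX)=28, d(PX,T)=40
step 2: merge (E,O) at d=10; branch lengths E→5, O→5; new cluster EO
  updated: d(EO,PX)=101/4, d(EO,T)=31/2
step 3: merge (EO,T) at d=31/2; branch lengths EO→11/4, T→31/4; new cluster EOT
  updated: d(EOT,PX)=181/6
step 4: merge (EOT,PX) at d=181/6; branch lengths EOT→22/3, PX→139/12; new cluster EOPTX
final tree: (((E:5,O:5):11/4,T:31/4):22/3,(P:7/2,X:7/2):139/12)
total length: 557/12

557/12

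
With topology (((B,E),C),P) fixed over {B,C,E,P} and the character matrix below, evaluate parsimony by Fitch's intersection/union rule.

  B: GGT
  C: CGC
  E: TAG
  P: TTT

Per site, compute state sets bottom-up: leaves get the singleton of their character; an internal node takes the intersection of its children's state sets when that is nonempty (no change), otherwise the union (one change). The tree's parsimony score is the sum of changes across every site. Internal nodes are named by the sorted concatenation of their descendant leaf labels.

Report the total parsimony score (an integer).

6

BE@0: {G} ∪ {T} = {G,T} (union, +1)
BCE@0: {G,T} ∪ {C} = {C,G,T} (union, +1)
BCEP@0: {C,G,T} ∩ {T} = {T} (intersection, +0)
BE@1: {G} ∪ {A} = {A,G} (union, +1)
BCE@1: {A,G} ∩ {G} = {G} (intersection, +0)
BCEP@1: {G} ∪ {T} = {G,T} (union, +1)
BE@2: {T} ∪ {G} = {G,T} (union, +1)
BCE@2: {G,T} ∪ {C} = {C,G,T} (union, +1)
BCEP@2: {C,G,T} ∩ {T} = {T} (intersection, +0)
per-site changes: [2, 2, 2]; total = 6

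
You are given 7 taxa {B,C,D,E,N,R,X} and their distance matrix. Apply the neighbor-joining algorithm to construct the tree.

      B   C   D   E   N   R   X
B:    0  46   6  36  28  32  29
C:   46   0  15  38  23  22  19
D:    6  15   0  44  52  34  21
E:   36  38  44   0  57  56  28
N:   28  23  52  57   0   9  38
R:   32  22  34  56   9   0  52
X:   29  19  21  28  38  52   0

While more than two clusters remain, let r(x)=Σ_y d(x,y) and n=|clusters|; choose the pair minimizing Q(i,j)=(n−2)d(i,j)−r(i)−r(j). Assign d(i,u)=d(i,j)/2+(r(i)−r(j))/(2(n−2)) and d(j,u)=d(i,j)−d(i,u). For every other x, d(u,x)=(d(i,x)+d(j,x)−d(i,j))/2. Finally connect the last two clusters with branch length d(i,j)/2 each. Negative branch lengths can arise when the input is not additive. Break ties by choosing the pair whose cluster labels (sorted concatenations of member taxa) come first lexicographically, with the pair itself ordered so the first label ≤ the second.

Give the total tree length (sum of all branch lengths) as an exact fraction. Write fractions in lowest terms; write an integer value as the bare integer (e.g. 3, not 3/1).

1. join N+R (d=9, Q=-367) ⇒ NR; edges |N|=47/10, |R|=43/10
  updated: d(B,NR)=51/2, d(C,NR)=18, d(D,NR)=77/2, d(E,NR)=52, d(NR,X)=81/2
2. join B+D (d=6, Q=-243) ⇒ BD; edges |B|=21/4, |D|=3/4
  updated: d(BD,C)=55/2, d(BD,E)=37, d(BD,NR)=29, d(BD,X)=22
3. join C+NR (d=18, Q=-188) ⇒ CNR; edges |C|=17/6, |NR|=91/6
  updated: d(BD,CNR)=77/4, d(CNR,E)=36, d(CNR,X)=83/4
4. join BD+CNR (d=77/4, Q=-463/4) ⇒ BCDNR; edges |BD|=163/16, |CNR|=145/16
  updated: d(BCDNR,E)=215/8, d(BCDNR,X)=47/4
5. join BCDNR+E (d=215/8, Q=-533/8) ⇒ BCDENR; edges |BCDNR|=85/16, |E|=345/16
  updated: d(BCDENR,X)=103/16
6. join BCDENR+X (d=103/16) ⇒ BCDENRX; edges |BCDENR|=103/32, |X|=103/32
final tree: ((((B:21/4,D:3/4):163/16,(C:17/6,(N:47/10,R:43/10):91/6):145/16):85/16,E:345/16):103/32,X:103/32)
total length: 1369/16

1369/16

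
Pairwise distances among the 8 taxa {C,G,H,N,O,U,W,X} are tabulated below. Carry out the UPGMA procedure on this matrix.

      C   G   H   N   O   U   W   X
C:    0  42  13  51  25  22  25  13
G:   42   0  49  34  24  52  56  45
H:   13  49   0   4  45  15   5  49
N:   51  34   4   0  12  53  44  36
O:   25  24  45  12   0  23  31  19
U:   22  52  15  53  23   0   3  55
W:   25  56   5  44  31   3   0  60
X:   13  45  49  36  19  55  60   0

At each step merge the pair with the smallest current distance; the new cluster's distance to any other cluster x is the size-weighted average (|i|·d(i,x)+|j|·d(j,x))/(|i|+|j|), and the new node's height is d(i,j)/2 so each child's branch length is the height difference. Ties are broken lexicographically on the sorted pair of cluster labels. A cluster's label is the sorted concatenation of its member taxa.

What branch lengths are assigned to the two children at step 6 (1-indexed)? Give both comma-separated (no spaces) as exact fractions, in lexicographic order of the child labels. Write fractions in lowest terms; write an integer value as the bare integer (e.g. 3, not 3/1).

79/12,71/24

1. join U+W (d=3) ⇒ UW; edges |U|=3/2, |W|=3/2
  updated: d(C,UW)=47/2, d(G,UW)=54, d(H,UW)=10, d(N,UW)=97/2, d(O,UW)=27, d(UW,X)=115/2
2. join H+N (d=4) ⇒ HN; edges |H|=2, |N|=2
  updated: d(C,HN)=32, d(G,HN)=83/2, d(HN,O)=57/2, d(HN,UW)=117/4, d(HN,X)=85/2
3. join C+X (d=13) ⇒ CX; edges |C|=13/2, |X|=13/2
  updated: d(CX,G)=87/2, d(CX,HN)=149/4, d(CX,O)=22, d(CX,UW)=81/2
4. join CX+O (d=22) ⇒ COX; edges |CX|=9/2, |O|=11
  updated: d(COX,G)=37, d(COX,HN)=103/3, d(COX,UW)=36
5. join HN+UW (d=117/4) ⇒ HNUW; edges |HN|=101/8, |UW|=105/8
  updated: d(COX,HNUW)=211/6, d(G,HNUW)=191/4
6. join COX+HNUW (d=211/6) ⇒ CHNOUWX; edges |COX|=79/12, |HNUW|=71/24
  updated: d(CHNOUWX,G)=302/7
7. join CHNOUWX+G (d=302/7) ⇒ CGHNOUWX; edges |CHNOUWX|=335/84, |G|=151/7
final tree: ((((C:13/2,X:13/2):9/2,O:11):79/12,((H:2,N:2):101/8,(U:3/2,W:3/2):105/8):71/24):335/84,G:151/7)
total length: 16187/168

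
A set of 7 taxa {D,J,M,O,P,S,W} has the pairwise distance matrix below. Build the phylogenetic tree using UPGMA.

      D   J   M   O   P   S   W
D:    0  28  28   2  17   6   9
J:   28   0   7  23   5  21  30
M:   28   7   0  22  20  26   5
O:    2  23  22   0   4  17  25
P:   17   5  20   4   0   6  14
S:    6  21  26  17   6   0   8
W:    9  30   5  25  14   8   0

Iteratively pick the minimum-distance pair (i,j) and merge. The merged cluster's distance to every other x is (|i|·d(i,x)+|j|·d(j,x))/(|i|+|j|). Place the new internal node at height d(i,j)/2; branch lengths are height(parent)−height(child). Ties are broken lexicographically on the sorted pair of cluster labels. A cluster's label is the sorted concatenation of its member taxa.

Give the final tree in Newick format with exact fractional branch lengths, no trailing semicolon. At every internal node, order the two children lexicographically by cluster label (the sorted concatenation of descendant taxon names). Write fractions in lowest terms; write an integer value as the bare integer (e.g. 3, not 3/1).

((((D:1,O:1):19/4,S:23/4):5/2,(J:5/2,P:5/2):23/4):6/5,(M:5/2,W:5/2):139/20)

step 1: merge (D,O) at d=2; branch lengths D→1, O→1; new cluster DO
  updated: d(DO,J)=51/2, d(DO,M)=25, d(DO,P)=21/2, d(DO,S)=23/2, d(DO,W)=17
step 2: merge (J,P) at d=5; branch lengths J→5/2, P→5/2; new cluster JP
  updated: d(DO,JP)=18, d(JP,M)=27/2, d(JP,S)=27/2, d(JP,W)=22
step 3: merge (M,W) at d=5; branch lengths M→5/2, W→5/2; new cluster MW
  updated: d(DO,MW)=21, d(JP,MW)=71/4, d(MW,S)=17
step 4: merge (DO,S) at d=23/2; branch lengths DO→19/4, S→23/4; new cluster DOS
  updated: d(DOS,JP)=33/2, d(DOS,MW)=59/3
step 5: merge (DOS,JP) at d=33/2; branch lengths DOS→5/2, JP→23/4; new cluster DJOPS
  updated: d(DJOPS,MW)=189/10
step 6: merge (DJOPS,MW) at d=189/10; branch lengths DJOPS→6/5, MW→139/20; new cluster DJMOPSW
final tree: ((((D:1,O:1):19/4,S:23/4):5/2,(J:5/2,P:5/2):23/4):6/5,(M:5/2,W:5/2):139/20)
total length: 389/10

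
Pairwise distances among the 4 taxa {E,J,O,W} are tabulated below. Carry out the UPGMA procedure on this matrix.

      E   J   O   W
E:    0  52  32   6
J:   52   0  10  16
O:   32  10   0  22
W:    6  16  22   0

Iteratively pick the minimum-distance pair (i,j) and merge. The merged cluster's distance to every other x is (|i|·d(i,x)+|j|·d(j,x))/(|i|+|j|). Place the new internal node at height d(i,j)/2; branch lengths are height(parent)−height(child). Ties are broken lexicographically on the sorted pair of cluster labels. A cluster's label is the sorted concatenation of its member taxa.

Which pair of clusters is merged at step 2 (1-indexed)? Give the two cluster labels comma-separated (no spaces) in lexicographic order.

iteration 1: select E,W (d=6); attach at lengths (3, 3); label the merged cluster EW
  updated: d(EW,J)=34, d(EW,O)=27
iteration 2: select J,O (d=10); attach at lengths (5, 5); label the merged cluster JO
  updated: d(EW,JO)=61/2
iteration 3: select EW,JO (d=61/2); attach at lengths (49/4, 41/4); label the merged cluster EJOW
final tree: ((E:3,W:3):49/4,(J:5,O:5):41/4)
total length: 77/2

J,O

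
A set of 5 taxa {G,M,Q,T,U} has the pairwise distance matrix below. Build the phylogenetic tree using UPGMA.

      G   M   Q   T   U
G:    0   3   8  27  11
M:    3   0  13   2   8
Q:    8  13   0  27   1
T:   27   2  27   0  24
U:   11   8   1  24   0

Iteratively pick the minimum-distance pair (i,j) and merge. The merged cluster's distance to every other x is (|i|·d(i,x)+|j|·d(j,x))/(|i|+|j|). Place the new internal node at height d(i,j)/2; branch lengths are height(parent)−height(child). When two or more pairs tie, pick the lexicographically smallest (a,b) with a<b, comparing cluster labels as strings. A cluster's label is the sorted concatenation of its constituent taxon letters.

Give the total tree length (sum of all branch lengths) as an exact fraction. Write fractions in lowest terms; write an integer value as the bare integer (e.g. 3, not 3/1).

1. join Q+U (d=1) ⇒ QU; edges |Q|=1/2, |U|=1/2
  updated: d(G,QU)=19/2, d(M,QU)=21/2, d(QU,T)=51/2
2. join M+T (d=2) ⇒ MT; edges |M|=1, |T|=1
  updated: d(G,MT)=15, d(MT,QU)=18
3. join G+QU (d=19/2) ⇒ GQU; edges |G|=19/4, |QU|=17/4
  updated: d(GQU,MT)=17
4. join GQU+MT (d=17) ⇒ GMQTU; edges |GQU|=15/4, |MT|=15/2
final tree: ((G:19/4,(Q:1/2,U:1/2):17/4):15/4,(M:1,T:1):15/2)
total length: 93/4

93/4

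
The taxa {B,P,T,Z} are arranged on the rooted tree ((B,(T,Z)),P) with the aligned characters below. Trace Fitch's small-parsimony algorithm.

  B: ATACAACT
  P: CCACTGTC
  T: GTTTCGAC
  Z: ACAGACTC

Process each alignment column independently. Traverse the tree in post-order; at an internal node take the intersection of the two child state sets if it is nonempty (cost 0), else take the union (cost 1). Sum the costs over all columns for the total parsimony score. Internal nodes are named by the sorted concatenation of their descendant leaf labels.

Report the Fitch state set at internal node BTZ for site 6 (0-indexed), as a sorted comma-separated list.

site 0, node TZ: T={G} ∪ Z={A} → {A,G} (+1)
site 0, node BTZ: B={A} ∩ TZ={A,G} → {A} (+0)
site 0, node BPTZ: BTZ={A} ∪ P={C} → {A,C} (+1)
site 1, node TZ: T={T} ∪ Z={C} → {C,T} (+1)
site 1, node BTZ: B={T} ∩ TZ={C,T} → {T} (+0)
site 1, node BPTZ: BTZ={T} ∪ P={C} → {C,T} (+1)
site 2, node TZ: T={T} ∪ Z={A} → {A,T} (+1)
site 2, node BTZ: B={A} ∩ TZ={A,T} → {A} (+0)
site 2, node BPTZ: BTZ={A} ∩ P={A} → {A} (+0)
site 3, node TZ: T={T} ∪ Z={G} → {G,T} (+1)
site 3, node BTZ: B={C} ∪ TZ={G,T} → {C,G,T} (+1)
site 3, node BPTZ: BTZ={C,G,T} ∩ P={C} → {C} (+0)
site 4, node TZ: T={C} ∪ Z={A} → {A,C} (+1)
site 4, node BTZ: B={A} ∩ TZ={A,C} → {A} (+0)
site 4, node BPTZ: BTZ={A} ∪ P={T} → {A,T} (+1)
site 5, node TZ: T={G} ∪ Z={C} → {C,G} (+1)
site 5, node BTZ: B={A} ∪ TZ={C,G} → {A,C,G} (+1)
site 5, node BPTZ: BTZ={A,C,G} ∩ P={G} → {G} (+0)
site 6, node TZ: T={A} ∪ Z={T} → {A,T} (+1)
site 6, node BTZ: B={C} ∪ TZ={A,T} → {A,C,T} (+1)
site 6, node BPTZ: BTZ={A,C,T} ∩ P={T} → {T} (+0)
site 7, node TZ: T={C} ∩ Z={C} → {C} (+0)
site 7, node BTZ: B={T} ∪ TZ={C} → {C,T} (+1)
site 7, node BPTZ: BTZ={C,T} ∩ P={C} → {C} (+0)
per-site changes: [2, 2, 1, 2, 2, 2, 2, 1]; total = 14

A,C,T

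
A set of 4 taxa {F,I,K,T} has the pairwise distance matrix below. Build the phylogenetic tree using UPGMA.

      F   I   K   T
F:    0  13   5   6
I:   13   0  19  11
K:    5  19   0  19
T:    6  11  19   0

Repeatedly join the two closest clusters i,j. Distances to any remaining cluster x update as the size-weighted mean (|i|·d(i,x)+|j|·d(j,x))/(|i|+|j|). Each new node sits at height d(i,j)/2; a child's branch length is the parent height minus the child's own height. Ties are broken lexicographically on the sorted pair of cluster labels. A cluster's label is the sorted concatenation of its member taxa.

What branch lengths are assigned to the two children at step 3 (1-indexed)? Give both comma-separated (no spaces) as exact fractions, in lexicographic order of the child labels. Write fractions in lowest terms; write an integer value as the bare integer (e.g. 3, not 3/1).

37/8,13/8

1. join F+K (d=5) ⇒ FK; edges |F|=5/2, |K|=5/2
  updated: d(FK,I)=16, d(FK,T)=25/2
2. join I+T (d=11) ⇒ IT; edges |I|=11/2, |T|=11/2
  updated: d(FK,IT)=57/4
3. join FK+IT (d=57/4) ⇒ FIKT; edges |FK|=37/8, |IT|=13/8
final tree: ((F:5/2,K:5/2):37/8,(I:11/2,T:11/2):13/8)
total length: 89/4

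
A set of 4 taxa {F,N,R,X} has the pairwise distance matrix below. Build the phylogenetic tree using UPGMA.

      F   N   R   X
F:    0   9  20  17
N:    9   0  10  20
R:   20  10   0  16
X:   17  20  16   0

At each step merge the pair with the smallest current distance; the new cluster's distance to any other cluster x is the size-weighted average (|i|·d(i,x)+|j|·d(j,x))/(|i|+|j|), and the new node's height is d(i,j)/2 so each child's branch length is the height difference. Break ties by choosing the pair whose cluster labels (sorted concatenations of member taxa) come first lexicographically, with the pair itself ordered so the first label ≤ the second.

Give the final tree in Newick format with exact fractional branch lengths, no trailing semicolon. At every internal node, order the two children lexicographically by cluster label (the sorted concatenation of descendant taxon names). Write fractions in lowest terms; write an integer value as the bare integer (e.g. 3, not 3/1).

(((F:9/2,N:9/2):3,R:15/2):4/3,X:53/6)

iteration 1: select F,N (d=9); attach at lengths (9/2, 9/2); label the merged cluster FN
  updated: d(FN,R)=15, d(FN,X)=37/2
iteration 2: select FN,R (d=15); attach at lengths (3, 15/2); label the merged cluster FNR
  updated: d(FNR,X)=53/3
iteration 3: select FNR,X (d=53/3); attach at lengths (4/3, 53/6); label the merged cluster FNRX
final tree: (((F:9/2,N:9/2):3,R:15/2):4/3,X:53/6)
total length: 89/3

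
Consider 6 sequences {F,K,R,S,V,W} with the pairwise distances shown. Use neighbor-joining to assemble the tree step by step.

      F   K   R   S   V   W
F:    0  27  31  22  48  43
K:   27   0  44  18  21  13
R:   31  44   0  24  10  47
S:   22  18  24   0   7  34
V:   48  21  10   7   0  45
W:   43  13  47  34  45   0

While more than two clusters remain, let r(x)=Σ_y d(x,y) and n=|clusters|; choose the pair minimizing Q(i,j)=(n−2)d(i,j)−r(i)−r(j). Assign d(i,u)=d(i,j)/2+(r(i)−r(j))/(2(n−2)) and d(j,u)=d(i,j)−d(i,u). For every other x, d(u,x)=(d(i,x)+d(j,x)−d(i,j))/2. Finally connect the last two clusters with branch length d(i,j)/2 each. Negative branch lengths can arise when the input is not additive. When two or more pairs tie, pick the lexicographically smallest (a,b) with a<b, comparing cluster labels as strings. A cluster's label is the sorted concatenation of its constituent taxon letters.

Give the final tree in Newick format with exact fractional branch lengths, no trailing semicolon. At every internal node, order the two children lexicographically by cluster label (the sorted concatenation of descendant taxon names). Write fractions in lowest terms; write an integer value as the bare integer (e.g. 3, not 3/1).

(((F:265/16,(K:-7/8,W:111/8):191/16):103/16,(R:85/12,V:35/12):167/16):1/32,S:1/32)

1. join K+W (d=13, Q=-253) ⇒ KW; edges |K|=-7/8, |W|=111/8
  updated: d(F,KW)=57/2, d(KW,R)=39, d(KW,S)=39/2, d(KW,V)=53/2
2. join R+V (d=10, Q=-331/2) ⇒ RV; edges |R|=85/12, |V|=35/12
  updated: d(F,RV)=69/2, d(KW,RV)=111/4, d(RV,S)=21/2
3. join F+KW (d=57/2, Q=-415/4) ⇒ FKW; edges |F|=265/16, |KW|=191/16
  updated: d(FKW,RV)=135/8, d(FKW,S)=13/2
4. join FKW+RV (d=135/8, Q=-271/8) ⇒ FKRVW; edges |FKW|=103/16, |RV|=167/16
  updated: d(FKRVW,S)=1/16
5. join FKRVW+S (d=1/16) ⇒ FKRSVW; edges |FKRVW|=1/32, |S|=1/32
final tree: (((F:265/16,(K:-7/8,W:111/8):191/16):103/16,(R:85/12,V:35/12):167/16):1/32,S:1/32)
total length: 1095/16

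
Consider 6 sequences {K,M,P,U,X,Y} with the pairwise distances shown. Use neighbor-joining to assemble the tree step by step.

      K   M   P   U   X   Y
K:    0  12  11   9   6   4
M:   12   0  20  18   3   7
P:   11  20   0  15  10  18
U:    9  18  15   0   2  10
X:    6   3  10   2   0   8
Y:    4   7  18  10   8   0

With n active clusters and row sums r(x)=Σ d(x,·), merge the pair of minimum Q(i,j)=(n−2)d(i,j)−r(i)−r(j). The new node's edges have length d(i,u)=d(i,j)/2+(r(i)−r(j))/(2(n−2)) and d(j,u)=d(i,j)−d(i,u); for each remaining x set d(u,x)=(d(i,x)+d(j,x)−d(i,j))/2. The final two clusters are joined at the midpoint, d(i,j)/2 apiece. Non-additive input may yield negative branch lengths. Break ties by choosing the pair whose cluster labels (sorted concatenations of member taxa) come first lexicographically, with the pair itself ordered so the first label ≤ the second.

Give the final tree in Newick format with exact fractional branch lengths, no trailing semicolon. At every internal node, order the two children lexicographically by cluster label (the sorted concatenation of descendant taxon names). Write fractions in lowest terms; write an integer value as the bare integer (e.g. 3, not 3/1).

iteration 1: select M,Y (d=7, Q=-79); attach at lengths (41/8, 15/8); label the merged cluster MY
  updated: d(K,MY)=9/2, d(MY,P)=31/2, d(MY,U)=21/2, d(MY,X)=2
iteration 2: select U,X (d=2, Q=-101/2); attach at lengths (15/4, -7/4); label the merged cluster UX
  updated: d(K,UX)=13/2, d(MY,UX)=21/4, d(P,UX)=23/2
iteration 3: select K,MY (d=9/2, Q=-153/4); attach at lengths (23/16, 49/16); label the merged cluster KMY
  updated: d(KMY,P)=11, d(KMY,UX)=29/8
iteration 4: select KMY,P (d=11, Q=-209/8); attach at lengths (25/16, 151/16); label the merged cluster KMPY
  updated: d(KMPY,UX)=33/16
iteration 5: select KMPY,UX (d=33/16); attach at lengths (33/32, 33/32); label the merged cluster KMPUXY
final tree: (((K:23/16,(M:41/8,Y:15/8):49/16):25/16,P:151/16):33/32,(U:15/4,X:-7/4):33/32)
total length: 425/16

(((K:23/16,(M:41/8,Y:15/8):49/16):25/16,P:151/16):33/32,(U:15/4,X:-7/4):33/32)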